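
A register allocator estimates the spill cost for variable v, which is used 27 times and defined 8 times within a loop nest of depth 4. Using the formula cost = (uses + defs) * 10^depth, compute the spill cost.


uses + defs = 27 + 8 = 35
10^4 = 10000
Spill cost = 35 * 10000 = 350000

350000


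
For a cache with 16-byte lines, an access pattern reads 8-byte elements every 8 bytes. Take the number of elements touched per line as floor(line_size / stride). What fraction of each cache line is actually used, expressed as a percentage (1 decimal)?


Elements per cache line = floor(16 / 8) = 2
Bytes used = 2 * 8 = 16
Utilization = 16 / 16 * 100 = 100.0%

100.0


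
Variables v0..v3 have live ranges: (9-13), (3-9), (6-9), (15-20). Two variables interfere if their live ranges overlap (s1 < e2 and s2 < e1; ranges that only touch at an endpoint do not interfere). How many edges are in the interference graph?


Check all pairs for overlapping intervals.
Two intervals (s1,e1) and (s2,e2) overlap if s1 < e2 and s2 < e1.
v0 (9-13) vs v1..v3: overlaps none -> 0
v1 (3-9) vs v2..v3: overlaps v2 -> 1
v2 (6-9) vs v3: overlaps none -> 0
Total overlapping pairs = 0 + 1 + 0 = 1

1


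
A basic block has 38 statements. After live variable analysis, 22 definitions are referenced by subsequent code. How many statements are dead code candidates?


Dead code = total statements - live definitions
= 38 - 22 = 16

16


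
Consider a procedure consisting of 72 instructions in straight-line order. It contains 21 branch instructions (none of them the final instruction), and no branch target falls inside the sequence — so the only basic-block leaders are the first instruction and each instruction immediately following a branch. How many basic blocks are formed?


With no in-sequence branch targets, the leaders are the first instruction plus the instruction after each branch.
Number of basic blocks = branches + 1
= 21 + 1 = 22

22


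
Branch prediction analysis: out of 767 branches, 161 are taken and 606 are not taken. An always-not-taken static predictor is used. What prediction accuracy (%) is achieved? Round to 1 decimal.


Predictor: always-not-taken
Correct predictions = 606
Accuracy = 606 / 767 * 100 = 79.0%

79.0


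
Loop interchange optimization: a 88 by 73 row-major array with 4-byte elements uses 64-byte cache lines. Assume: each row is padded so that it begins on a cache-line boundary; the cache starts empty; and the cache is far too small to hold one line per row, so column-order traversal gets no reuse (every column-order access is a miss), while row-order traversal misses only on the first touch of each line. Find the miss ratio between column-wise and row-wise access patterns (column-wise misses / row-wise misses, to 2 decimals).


Each row occupies 73 * 4 = 292 bytes and starts on a line boundary, so it spans ceil(292 / 64) = 5 cache lines.
Row-major traversal misses (one per line touched): 88 * ceil(73 * 4 / 64) = 440
Column-major traversal misses (no reuse, every access misses): 88 * 73 = 6424
Ratio = 6424 / 440 = 14.6

14.6


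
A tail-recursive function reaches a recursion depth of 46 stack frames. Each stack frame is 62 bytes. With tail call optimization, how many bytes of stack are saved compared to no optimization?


Without TCO: 46 * 62 = 2852 bytes
With TCO: reuse 1 frame = 62 bytes
Savings = 2852 - 62 = 2790

2790


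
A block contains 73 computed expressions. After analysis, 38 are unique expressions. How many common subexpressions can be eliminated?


CSE count = total expressions - unique expressions
= 73 - 38 = 35

35


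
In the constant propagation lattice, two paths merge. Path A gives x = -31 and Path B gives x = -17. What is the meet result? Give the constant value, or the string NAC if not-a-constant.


Meet operation: if both paths give the same constant, result is that constant; if they differ, result is NAC (not-a-constant).
Path A: -31, Path B: -17 -> differ
Result: not-a-constant -> NAC

NAC


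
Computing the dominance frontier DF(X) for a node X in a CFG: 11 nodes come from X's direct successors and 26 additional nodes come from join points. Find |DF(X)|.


DF(X) = direct successor contributions + join point contributions
= 11 + 26 = 37

37


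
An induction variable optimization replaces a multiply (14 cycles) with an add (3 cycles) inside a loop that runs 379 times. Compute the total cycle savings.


Per-iteration saving = 14 - 3 = 11
Total saved = 379 * 11 = 4169

4169


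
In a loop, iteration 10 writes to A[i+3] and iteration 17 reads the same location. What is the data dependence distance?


Distance = read iteration - write iteration
= 17 - 10 = 7

7


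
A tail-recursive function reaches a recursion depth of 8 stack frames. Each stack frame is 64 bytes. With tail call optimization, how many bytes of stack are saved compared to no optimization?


Without TCO: 8 * 64 = 512 bytes
With TCO: reuse 1 frame = 64 bytes
Savings = 512 - 64 = 448

448


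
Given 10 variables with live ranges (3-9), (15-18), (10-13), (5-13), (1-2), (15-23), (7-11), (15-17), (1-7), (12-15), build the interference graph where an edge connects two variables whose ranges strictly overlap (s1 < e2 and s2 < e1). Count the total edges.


Check all pairs for overlapping intervals.
Two intervals (s1,e1) and (s2,e2) overlap if s1 < e2 and s2 < e1.
v0 (3-9) vs v1..v9: overlaps v3, v6, v8 -> 3
v1 (15-18) vs v2..v9: overlaps v5, v7 -> 2
v2 (10-13) vs v3..v9: overlaps v3, v6, v9 -> 3
v3 (5-13) vs v4..v9: overlaps v6, v8, v9 -> 3
v4 (1-2) vs v5..v9: overlaps v8 -> 1
v5 (15-23) vs v6..v9: overlaps v7 -> 1
v6 (7-11) vs v7..v9: overlaps none -> 0
v7 (15-17) vs v8..v9: overlaps none -> 0
v8 (1-7) vs v9: overlaps none -> 0
Total overlapping pairs = 3 + 2 + 3 + 3 + 1 + 1 + 0 + 0 + 0 = 13

13


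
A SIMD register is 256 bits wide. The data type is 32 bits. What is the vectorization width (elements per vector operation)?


Width = SIMD bits / data type bits
= 256 / 32 = 8

8


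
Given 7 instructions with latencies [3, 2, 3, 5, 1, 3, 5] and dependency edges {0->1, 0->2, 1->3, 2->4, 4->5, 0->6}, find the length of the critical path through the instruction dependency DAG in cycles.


Compute longest path through dependency graph: dist(Ik) = max over predecessors of dist + latency(Ik).
dist(I0) = latency 3 = 3
dist(I1) = dist(I0) + 2 = 3 + 2 = 5
dist(I2) = dist(I0) + 3 = 3 + 3 = 6
dist(I3) = dist(I1) + 5 = 5 + 5 = 10
dist(I4) = dist(I2) + 1 = 6 + 1 = 7
dist(I5) = dist(I4) + 3 = 7 + 3 = 10
dist(I6) = dist(I0) + 5 = 3 + 5 = 8
Critical path = max dist = 10

10


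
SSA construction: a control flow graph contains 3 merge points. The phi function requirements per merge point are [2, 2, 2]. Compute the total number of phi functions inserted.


Total phi functions = sum of phi functions at each join node
= 2 + 2 + 2 = 6

6


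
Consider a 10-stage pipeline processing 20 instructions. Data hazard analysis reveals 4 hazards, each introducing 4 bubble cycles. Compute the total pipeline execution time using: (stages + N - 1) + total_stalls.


Base cycles = 10 + 20 - 1 = 29
Total stalls = 4 * 4 = 16
Total = 29 + 16 = 45

45


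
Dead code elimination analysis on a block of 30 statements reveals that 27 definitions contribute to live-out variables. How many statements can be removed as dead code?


Dead code = total statements - live definitions
= 30 - 27 = 3

3


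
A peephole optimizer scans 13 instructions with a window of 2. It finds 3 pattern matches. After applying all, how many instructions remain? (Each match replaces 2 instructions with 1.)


Each match removes 1 instructions.
Total removed = 3 * 1 = 3
Remaining = 13 - 3 = 10

10


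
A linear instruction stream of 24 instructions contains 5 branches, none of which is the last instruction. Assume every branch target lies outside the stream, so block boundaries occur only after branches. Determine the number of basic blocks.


With no in-sequence branch targets, the leaders are the first instruction plus the instruction after each branch.
Number of basic blocks = branches + 1
= 5 + 1 = 6

6


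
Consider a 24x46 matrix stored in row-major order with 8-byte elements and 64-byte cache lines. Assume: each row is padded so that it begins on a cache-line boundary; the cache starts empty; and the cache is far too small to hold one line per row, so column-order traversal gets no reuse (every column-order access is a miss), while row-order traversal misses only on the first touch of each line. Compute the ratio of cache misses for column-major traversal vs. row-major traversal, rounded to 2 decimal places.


Each row occupies 46 * 8 = 368 bytes and starts on a line boundary, so it spans ceil(368 / 64) = 6 cache lines.
Row-major traversal misses (one per line touched): 24 * ceil(46 * 8 / 64) = 144
Column-major traversal misses (no reuse, every access misses): 24 * 46 = 1104
Ratio = 1104 / 144 = 7.67

7.67


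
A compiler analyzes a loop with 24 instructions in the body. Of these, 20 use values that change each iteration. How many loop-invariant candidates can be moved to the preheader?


Invariant candidates = total - loop-dependent
= 24 - 20 = 4

4


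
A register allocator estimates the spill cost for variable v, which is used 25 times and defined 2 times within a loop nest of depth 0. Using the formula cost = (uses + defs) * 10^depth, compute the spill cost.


uses + defs = 25 + 2 = 27
10^0 = 1
Spill cost = 27 * 1 = 27

27


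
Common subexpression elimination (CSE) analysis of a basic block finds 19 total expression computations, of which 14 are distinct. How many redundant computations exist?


CSE count = total expressions - unique expressions
= 19 - 14 = 5

5


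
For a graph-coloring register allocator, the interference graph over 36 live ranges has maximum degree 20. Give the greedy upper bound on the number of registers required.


Greedy coloring never needs more than (max_degree + 1) colors: when coloring a vertex, at most max_degree neighbors are already colored.
Upper bound = 20 + 1 = 21

21


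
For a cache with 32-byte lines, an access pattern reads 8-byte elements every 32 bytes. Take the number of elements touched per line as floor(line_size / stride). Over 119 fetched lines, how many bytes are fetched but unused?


Elements per line = floor(32 / 32) = 1
Bytes used per line = 1 * 8 = 8
Wasted per line = 32 - 8 = 24
Total wasted = 24 * 119 = 2856

2856


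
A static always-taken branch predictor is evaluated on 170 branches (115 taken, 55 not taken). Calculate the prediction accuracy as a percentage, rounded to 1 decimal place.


Predictor: always-taken
Correct predictions = 115
Accuracy = 115 / 170 * 100 = 67.6%

67.6


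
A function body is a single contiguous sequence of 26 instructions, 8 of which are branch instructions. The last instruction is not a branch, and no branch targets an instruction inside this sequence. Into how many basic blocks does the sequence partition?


With no in-sequence branch targets, the leaders are the first instruction plus the instruction after each branch.
Number of basic blocks = branches + 1
= 8 + 1 = 9

9


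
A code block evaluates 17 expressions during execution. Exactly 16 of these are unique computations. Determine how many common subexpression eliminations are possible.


CSE count = total expressions - unique expressions
= 17 - 16 = 1

1


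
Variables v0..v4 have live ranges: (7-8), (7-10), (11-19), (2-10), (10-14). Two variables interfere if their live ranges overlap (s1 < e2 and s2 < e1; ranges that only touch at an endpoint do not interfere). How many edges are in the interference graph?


Check all pairs for overlapping intervals.
Two intervals (s1,e1) and (s2,e2) overlap if s1 < e2 and s2 < e1.
v0 (7-8) vs v1..v4: overlaps v1, v3 -> 2
v1 (7-10) vs v2..v4: overlaps v3 -> 1
v2 (11-19) vs v3..v4: overlaps v4 -> 1
v3 (2-10) vs v4: overlaps none -> 0
Total overlapping pairs = 2 + 1 + 1 + 0 = 4

4


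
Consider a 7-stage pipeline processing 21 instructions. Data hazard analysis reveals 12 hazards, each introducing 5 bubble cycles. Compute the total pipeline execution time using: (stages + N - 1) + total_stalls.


Base cycles = 7 + 21 - 1 = 27
Total stalls = 12 * 5 = 60
Total = 27 + 60 = 87

87


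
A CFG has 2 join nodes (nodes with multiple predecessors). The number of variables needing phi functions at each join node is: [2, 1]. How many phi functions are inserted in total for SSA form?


Total phi functions = sum of phi functions at each join node
= 2 + 1 = 3

3


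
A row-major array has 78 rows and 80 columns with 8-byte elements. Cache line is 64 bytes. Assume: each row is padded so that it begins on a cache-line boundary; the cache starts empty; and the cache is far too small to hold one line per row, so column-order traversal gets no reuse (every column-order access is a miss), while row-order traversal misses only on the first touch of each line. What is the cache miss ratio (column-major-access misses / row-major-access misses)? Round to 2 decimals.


Each row occupies 80 * 8 = 640 bytes and starts on a line boundary, so it spans ceil(640 / 64) = 10 cache lines.
Row-major traversal misses (one per line touched): 78 * ceil(80 * 8 / 64) = 780
Column-major traversal misses (no reuse, every access misses): 78 * 80 = 6240
Ratio = 6240 / 780 = 8.0

8.0


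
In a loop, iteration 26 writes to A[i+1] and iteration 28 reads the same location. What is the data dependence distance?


Distance = read iteration - write iteration
= 28 - 26 = 2

2


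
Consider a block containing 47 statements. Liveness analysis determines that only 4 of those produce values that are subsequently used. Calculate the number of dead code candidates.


Dead code = total statements - live definitions
= 47 - 4 = 43

43


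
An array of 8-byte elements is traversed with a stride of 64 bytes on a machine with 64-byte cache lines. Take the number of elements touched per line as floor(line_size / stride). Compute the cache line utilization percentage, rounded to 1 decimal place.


Elements per cache line = floor(64 / 64) = 1
Bytes used = 1 * 8 = 8
Utilization = 8 / 64 * 100 = 12.5%

12.5


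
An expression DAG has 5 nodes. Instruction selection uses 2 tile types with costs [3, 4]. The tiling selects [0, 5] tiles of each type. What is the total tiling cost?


Total cost = sum(count_i * cost_i)
= 0*3 + 5*4
= 20

20


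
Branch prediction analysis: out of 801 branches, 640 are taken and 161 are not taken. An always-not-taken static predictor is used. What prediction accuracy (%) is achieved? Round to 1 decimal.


Predictor: always-not-taken
Correct predictions = 161
Accuracy = 161 / 801 * 100 = 20.1%

20.1


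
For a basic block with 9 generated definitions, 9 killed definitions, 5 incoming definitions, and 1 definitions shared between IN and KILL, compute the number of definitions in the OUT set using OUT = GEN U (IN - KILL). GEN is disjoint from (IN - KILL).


IN - KILL: 5 - 1 = 4 surviving definitions
OUT = GEN + surviving = 9 + 4 = 13

13


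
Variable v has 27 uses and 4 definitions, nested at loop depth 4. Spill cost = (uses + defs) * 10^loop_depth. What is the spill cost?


uses + defs = 27 + 4 = 31
10^4 = 10000
Spill cost = 31 * 10000 = 310000

310000


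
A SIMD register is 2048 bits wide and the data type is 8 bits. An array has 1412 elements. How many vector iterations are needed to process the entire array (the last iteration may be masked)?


Width = 2048 / 8 = 256 elements per vector op
Iterations = ceil(1412 / 256) = 6

6


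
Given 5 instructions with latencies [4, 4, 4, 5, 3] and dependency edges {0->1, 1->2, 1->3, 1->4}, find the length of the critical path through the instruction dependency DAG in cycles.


Compute longest path through dependency graph: dist(Ik) = max over predecessors of dist + latency(Ik).
dist(I0) = latency 4 = 4
dist(I1) = dist(I0) + 4 = 4 + 4 = 8
dist(I2) = dist(I1) + 4 = 8 + 4 = 12
dist(I3) = dist(I1) + 5 = 8 + 5 = 13
dist(I4) = dist(I1) + 3 = 8 + 3 = 11
Critical path = max dist = 13

13


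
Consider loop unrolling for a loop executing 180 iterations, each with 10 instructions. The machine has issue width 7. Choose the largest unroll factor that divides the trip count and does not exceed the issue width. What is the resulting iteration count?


Largest divisor of 180 <= 7 is 6
New iterations = 180 / 6 = 30

30


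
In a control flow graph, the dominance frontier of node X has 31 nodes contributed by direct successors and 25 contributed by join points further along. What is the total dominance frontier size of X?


DF(X) = direct successor contributions + join point contributions
= 31 + 25 = 56

56


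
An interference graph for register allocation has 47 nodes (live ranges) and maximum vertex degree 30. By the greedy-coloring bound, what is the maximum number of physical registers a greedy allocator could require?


Greedy coloring never needs more than (max_degree + 1) colors: when coloring a vertex, at most max_degree neighbors are already colored.
Upper bound = 30 + 1 = 31

31


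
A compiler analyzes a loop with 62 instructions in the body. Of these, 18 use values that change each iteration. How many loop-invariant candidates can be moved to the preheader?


Invariant candidates = total - loop-dependent
= 62 - 18 = 44

44


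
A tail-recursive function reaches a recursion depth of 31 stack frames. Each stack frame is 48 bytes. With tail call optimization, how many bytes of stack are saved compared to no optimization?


Without TCO: 31 * 48 = 1488 bytes
With TCO: reuse 1 frame = 48 bytes
Savings = 1488 - 48 = 1440

1440


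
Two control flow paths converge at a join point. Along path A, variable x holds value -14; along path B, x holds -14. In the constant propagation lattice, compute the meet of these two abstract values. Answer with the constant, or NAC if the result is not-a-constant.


Meet operation: if both paths give the same constant, result is that constant; if they differ, result is NAC (not-a-constant).
Path A: -14, Path B: -14 -> equal
Result: constant -> -14

-14


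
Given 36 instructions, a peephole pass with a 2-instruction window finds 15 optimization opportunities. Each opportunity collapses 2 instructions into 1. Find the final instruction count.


Each match removes 1 instructions.
Total removed = 15 * 1 = 15
Remaining = 36 - 15 = 21

21


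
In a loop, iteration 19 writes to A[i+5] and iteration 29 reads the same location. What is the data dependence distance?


Distance = read iteration - write iteration
= 29 - 19 = 10

10


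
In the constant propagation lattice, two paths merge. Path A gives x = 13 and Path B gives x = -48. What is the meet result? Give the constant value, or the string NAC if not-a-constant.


Meet operation: if both paths give the same constant, result is that constant; if they differ, result is NAC (not-a-constant).
Path A: 13, Path B: -48 -> differ
Result: not-a-constant -> NAC

NAC


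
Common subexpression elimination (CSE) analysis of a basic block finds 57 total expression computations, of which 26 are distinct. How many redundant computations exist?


CSE count = total expressions - unique expressions
= 57 - 26 = 31

31


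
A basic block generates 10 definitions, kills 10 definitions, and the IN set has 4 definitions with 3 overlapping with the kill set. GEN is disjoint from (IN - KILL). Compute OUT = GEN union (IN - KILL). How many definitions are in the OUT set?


IN - KILL: 4 - 3 = 1 surviving definitions
OUT = GEN + surviving = 10 + 1 = 11

11


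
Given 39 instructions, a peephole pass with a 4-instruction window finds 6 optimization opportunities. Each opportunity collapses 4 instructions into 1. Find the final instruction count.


Each match removes 3 instructions.
Total removed = 6 * 3 = 18
Remaining = 39 - 18 = 21

21


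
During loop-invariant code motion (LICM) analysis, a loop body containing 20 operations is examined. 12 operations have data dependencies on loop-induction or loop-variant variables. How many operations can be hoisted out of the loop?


Invariant candidates = total - loop-dependent
= 20 - 12 = 8

8


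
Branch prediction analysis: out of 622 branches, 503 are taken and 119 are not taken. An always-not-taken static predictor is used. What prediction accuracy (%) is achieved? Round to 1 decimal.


Predictor: always-not-taken
Correct predictions = 119
Accuracy = 119 / 622 * 100 = 19.1%

19.1


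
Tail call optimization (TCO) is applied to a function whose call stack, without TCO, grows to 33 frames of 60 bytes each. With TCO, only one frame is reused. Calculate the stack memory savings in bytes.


Without TCO: 33 * 60 = 1980 bytes
With TCO: reuse 1 frame = 60 bytes
Savings = 1980 - 60 = 1920

1920


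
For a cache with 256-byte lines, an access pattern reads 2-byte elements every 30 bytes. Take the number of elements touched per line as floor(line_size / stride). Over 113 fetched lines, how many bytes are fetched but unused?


Elements per line = floor(256 / 30) = 8
Bytes used per line = 8 * 2 = 16
Wasted per line = 256 - 16 = 240
Total wasted = 240 * 113 = 27120

27120


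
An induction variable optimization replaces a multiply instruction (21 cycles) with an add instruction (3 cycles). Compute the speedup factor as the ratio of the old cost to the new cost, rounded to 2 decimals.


Ratio = mult_cost / add_cost = 21 / 3 = 7.0

7.0


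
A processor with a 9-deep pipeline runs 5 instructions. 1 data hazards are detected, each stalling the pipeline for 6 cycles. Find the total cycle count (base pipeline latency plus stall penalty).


Base cycles = 9 + 5 - 1 = 13
Total stalls = 1 * 6 = 6
Total = 13 + 6 = 19

19


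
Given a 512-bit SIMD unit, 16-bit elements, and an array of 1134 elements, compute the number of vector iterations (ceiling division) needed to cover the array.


Width = 512 / 16 = 32 elements per vector op
Iterations = ceil(1134 / 32) = 36

36


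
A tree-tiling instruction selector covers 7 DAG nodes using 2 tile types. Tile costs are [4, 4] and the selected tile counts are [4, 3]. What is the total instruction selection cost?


Total cost = sum(count_i * cost_i)
= 4*4 + 3*4
= 28

28


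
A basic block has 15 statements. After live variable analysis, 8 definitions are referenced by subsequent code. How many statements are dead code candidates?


Dead code = total statements - live definitions
= 15 - 8 = 7

7


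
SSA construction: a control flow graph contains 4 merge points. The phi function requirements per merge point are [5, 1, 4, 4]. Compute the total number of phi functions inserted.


Total phi functions = sum of phi functions at each join node
= 5 + 1 + 4 + 4 = 14

14


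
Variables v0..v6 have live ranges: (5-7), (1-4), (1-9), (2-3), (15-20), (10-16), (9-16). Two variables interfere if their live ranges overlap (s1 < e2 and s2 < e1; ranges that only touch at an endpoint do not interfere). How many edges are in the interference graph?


Check all pairs for overlapping intervals.
Two intervals (s1,e1) and (s2,e2) overlap if s1 < e2 and s2 < e1.
v0 (5-7) vs v1..v6: overlaps v2 -> 1
v1 (1-4) vs v2..v6: overlaps v2, v3 -> 2
v2 (1-9) vs v3..v6: overlaps v3 -> 1
v3 (2-3) vs v4..v6: overlaps none -> 0
v4 (15-20) vs v5..v6: overlaps v5, v6 -> 2
v5 (10-16) vs v6: overlaps v6 -> 1
Total overlapping pairs = 1 + 2 + 1 + 0 + 2 + 1 = 7

7


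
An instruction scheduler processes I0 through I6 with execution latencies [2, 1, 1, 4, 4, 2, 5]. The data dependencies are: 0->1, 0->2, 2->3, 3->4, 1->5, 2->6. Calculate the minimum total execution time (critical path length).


Compute longest path through dependency graph: dist(Ik) = max over predecessors of dist + latency(Ik).
dist(I0) = latency 2 = 2
dist(I1) = dist(I0) + 1 = 2 + 1 = 3
dist(I2) = dist(I0) + 1 = 2 + 1 = 3
dist(I3) = dist(I2) + 4 = 3 + 4 = 7
dist(I4) = dist(I3) + 4 = 7 + 4 = 11
dist(I5) = dist(I1) + 2 = 3 + 2 = 5
dist(I6) = dist(I2) + 5 = 3 + 5 = 8
Critical path = max dist = 11

11


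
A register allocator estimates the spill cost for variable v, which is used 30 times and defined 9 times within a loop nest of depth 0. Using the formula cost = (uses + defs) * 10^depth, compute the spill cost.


uses + defs = 30 + 9 = 39
10^0 = 1
Spill cost = 39 * 1 = 39

39


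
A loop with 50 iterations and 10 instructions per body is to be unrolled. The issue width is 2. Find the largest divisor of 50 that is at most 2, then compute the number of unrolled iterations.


Largest divisor of 50 <= 2 is 2
New iterations = 50 / 2 = 25

25


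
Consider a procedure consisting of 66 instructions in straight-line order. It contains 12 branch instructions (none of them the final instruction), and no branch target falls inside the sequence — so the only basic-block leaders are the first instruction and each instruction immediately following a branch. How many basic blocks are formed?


With no in-sequence branch targets, the leaders are the first instruction plus the instruction after each branch.
Number of basic blocks = branches + 1
= 12 + 1 = 13

13


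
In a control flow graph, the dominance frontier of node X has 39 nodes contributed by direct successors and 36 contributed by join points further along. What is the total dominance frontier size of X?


DF(X) = direct successor contributions + join point contributions
= 39 + 36 = 75

75


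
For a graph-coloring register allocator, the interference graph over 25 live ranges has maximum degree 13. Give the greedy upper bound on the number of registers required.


Greedy coloring never needs more than (max_degree + 1) colors: when coloring a vertex, at most max_degree neighbors are already colored.
Upper bound = 13 + 1 = 14

14


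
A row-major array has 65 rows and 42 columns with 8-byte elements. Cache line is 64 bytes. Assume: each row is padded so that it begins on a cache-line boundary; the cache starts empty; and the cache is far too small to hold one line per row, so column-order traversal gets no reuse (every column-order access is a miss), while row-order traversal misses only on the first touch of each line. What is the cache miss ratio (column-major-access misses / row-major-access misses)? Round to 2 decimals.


Each row occupies 42 * 8 = 336 bytes and starts on a line boundary, so it spans ceil(336 / 64) = 6 cache lines.
Row-major traversal misses (one per line touched): 65 * ceil(42 * 8 / 64) = 390
Column-major traversal misses (no reuse, every access misses): 65 * 42 = 2730
Ratio = 2730 / 390 = 7.0

7.0


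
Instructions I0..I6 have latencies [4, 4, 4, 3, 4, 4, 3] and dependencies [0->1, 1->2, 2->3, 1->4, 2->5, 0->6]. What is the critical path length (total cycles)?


Compute longest path through dependency graph: dist(Ik) = max over predecessors of dist + latency(Ik).
dist(I0) = latency 4 = 4
dist(I1) = dist(I0) + 4 = 4 + 4 = 8
dist(I2) = dist(I1) + 4 = 8 + 4 = 12
dist(I3) = dist(I2) + 3 = 12 + 3 = 15
dist(I4) = dist(I1) + 4 = 8 + 4 = 12
dist(I5) = dist(I2) + 4 = 12 + 4 = 16
dist(I6) = dist(I0) + 3 = 4 + 3 = 7
Critical path = max dist = 16

16


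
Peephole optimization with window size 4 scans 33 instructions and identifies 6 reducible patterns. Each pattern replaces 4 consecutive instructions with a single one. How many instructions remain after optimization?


Each match removes 3 instructions.
Total removed = 6 * 3 = 18
Remaining = 33 - 18 = 15

15


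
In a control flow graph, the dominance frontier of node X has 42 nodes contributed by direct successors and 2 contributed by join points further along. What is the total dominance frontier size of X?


DF(X) = direct successor contributions + join point contributions
= 42 + 2 = 44

44


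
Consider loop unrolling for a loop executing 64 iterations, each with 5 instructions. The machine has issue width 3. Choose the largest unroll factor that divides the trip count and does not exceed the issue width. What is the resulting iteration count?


Largest divisor of 64 <= 3 is 2
New iterations = 64 / 2 = 32

32


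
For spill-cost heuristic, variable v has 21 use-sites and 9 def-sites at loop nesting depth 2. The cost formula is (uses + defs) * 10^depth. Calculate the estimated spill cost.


uses + defs = 21 + 9 = 30
10^2 = 100
Spill cost = 30 * 100 = 3000

3000


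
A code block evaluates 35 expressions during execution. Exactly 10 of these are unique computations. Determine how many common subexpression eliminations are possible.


CSE count = total expressions - unique expressions
= 35 - 10 = 25

25


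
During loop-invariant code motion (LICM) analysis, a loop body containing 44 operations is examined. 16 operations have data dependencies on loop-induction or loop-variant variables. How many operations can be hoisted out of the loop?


Invariant candidates = total - loop-dependent
= 44 - 16 = 28

28


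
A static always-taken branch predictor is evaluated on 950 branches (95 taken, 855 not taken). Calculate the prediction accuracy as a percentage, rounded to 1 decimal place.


Predictor: always-taken
Correct predictions = 95
Accuracy = 95 / 950 * 100 = 10.0%

10.0


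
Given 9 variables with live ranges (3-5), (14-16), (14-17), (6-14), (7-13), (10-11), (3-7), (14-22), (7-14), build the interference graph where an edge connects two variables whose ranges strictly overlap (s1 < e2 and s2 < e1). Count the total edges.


Check all pairs for overlapping intervals.
Two intervals (s1,e1) and (s2,e2) overlap if s1 < e2 and s2 < e1.
v0 (3-5) vs v1..v8: overlaps v6 -> 1
v1 (14-16) vs v2..v8: overlaps v2, v7 -> 2
v2 (14-17) vs v3..v8: overlaps v7 -> 1
v3 (6-14) vs v4..v8: overlaps v4, v5, v6, v8 -> 4
v4 (7-13) vs v5..v8: overlaps v5, v8 -> 2
v5 (10-11) vs v6..v8: overlaps v8 -> 1
v6 (3-7) vs v7..v8: overlaps none -> 0
v7 (14-22) vs v8: overlaps none -> 0
Total overlapping pairs = 1 + 2 + 1 + 4 + 2 + 1 + 0 + 0 = 11

11


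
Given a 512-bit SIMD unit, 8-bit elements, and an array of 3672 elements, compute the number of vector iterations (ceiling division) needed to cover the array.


Width = 512 / 8 = 64 elements per vector op
Iterations = ceil(3672 / 64) = 58

58


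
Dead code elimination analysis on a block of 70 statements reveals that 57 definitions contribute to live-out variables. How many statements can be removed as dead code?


Dead code = total statements - live definitions
= 70 - 57 = 13

13


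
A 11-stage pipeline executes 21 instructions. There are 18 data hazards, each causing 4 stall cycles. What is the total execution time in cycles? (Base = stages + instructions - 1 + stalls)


Base cycles = 11 + 21 - 1 = 31
Total stalls = 18 * 4 = 72
Total = 31 + 72 = 103

103


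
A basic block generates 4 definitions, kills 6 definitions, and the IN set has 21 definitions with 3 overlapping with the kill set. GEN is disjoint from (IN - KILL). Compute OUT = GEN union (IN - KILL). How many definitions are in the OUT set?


IN - KILL: 21 - 3 = 18 surviving definitions
OUT = GEN + surviving = 4 + 18 = 22

22


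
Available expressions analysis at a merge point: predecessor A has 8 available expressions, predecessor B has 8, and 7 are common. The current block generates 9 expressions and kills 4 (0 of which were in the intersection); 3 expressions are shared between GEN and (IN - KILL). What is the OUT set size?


IN = intersection of predecessors = 7
IN - KILL = 7 - 0 = 7
|OUT| = |GEN| + |IN - KILL| - |GEN ∩ (IN - KILL)| = 9 + 7 - 3 = 13

13


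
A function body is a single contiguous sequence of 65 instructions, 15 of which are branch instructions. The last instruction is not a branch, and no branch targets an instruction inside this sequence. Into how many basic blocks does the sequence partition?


With no in-sequence branch targets, the leaders are the first instruction plus the instruction after each branch.
Number of basic blocks = branches + 1
= 15 + 1 = 16

16


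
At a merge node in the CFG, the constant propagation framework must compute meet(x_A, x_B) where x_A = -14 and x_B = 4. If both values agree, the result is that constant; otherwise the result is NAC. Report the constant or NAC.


Meet operation: if both paths give the same constant, result is that constant; if they differ, result is NAC (not-a-constant).
Path A: -14, Path B: 4 -> differ
Result: not-a-constant -> NAC

NAC


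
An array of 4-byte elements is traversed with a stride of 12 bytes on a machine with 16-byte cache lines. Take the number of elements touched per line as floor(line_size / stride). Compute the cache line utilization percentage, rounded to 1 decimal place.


Elements per cache line = floor(16 / 12) = 1
Bytes used = 1 * 4 = 4
Utilization = 4 / 16 * 100 = 25.0%

25.0


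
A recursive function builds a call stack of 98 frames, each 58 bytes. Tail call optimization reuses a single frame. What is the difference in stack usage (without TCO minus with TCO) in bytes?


Without TCO: 98 * 58 = 5684 bytes
With TCO: reuse 1 frame = 58 bytes
Savings = 5684 - 58 = 5626

5626


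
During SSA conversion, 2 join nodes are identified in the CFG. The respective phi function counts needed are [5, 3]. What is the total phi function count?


Total phi functions = sum of phi functions at each join node
= 5 + 3 = 8

8


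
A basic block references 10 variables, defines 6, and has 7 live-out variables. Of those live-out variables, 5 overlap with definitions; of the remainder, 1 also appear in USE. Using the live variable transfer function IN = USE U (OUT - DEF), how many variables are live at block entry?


OUT - DEF: 7 - 5 = 2
|IN| = |USE| + |OUT - DEF| - |USE ∩ (OUT - DEF)| = 10 + 2 - 1 = 11

11


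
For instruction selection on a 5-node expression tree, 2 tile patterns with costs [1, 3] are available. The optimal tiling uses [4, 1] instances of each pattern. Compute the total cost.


Total cost = sum(count_i * cost_i)
= 4*1 + 1*3
= 7

7


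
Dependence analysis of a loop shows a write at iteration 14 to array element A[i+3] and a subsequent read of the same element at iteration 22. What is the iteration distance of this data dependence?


Distance = read iteration - write iteration
= 22 - 14 = 8

8


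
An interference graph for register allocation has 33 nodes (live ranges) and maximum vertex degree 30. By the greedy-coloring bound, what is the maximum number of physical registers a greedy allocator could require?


Greedy coloring never needs more than (max_degree + 1) colors: when coloring a vertex, at most max_degree neighbors are already colored.
Upper bound = 30 + 1 = 31

31


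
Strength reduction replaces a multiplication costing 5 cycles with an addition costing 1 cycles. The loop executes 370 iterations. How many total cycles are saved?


Per-iteration saving = 5 - 1 = 4
Total saved = 370 * 4 = 1480

1480


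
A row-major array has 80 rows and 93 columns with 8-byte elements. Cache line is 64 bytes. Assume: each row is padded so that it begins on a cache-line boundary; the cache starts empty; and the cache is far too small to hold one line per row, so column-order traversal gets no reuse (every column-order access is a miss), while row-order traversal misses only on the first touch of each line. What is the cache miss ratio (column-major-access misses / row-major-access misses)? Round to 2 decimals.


Each row occupies 93 * 8 = 744 bytes and starts on a line boundary, so it spans ceil(744 / 64) = 12 cache lines.
Row-major traversal misses (one per line touched): 80 * ceil(93 * 8 / 64) = 960
Column-major traversal misses (no reuse, every access misses): 80 * 93 = 7440
Ratio = 7440 / 960 = 7.75

7.75


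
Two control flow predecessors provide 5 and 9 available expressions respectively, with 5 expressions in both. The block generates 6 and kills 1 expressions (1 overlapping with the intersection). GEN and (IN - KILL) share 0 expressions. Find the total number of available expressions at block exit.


IN = intersection of predecessors = 5
IN - KILL = 5 - 1 = 4
|OUT| = |GEN| + |IN - KILL| - |GEN ∩ (IN - KILL)| = 6 + 4 - 0 = 10

10


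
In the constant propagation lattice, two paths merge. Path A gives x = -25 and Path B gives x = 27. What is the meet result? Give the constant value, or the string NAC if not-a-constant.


Meet operation: if both paths give the same constant, result is that constant; if they differ, result is NAC (not-a-constant).
Path A: -25, Path B: 27 -> differ
Result: not-a-constant -> NAC

NAC


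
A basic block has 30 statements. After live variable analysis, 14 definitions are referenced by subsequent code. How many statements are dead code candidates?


Dead code = total statements - live definitions
= 30 - 14 = 16

16


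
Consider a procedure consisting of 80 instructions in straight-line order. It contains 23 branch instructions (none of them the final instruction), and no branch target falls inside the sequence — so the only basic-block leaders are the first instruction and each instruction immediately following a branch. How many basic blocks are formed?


With no in-sequence branch targets, the leaders are the first instruction plus the instruction after each branch.
Number of basic blocks = branches + 1
= 23 + 1 = 24

24


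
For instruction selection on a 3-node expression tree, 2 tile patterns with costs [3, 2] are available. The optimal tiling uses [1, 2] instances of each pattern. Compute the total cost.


Total cost = sum(count_i * cost_i)
= 1*3 + 2*2
= 7

7


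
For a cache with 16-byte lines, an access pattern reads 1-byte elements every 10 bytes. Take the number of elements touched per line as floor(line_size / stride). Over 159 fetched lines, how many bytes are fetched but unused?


Elements per line = floor(16 / 10) = 1
Bytes used per line = 1 * 1 = 1
Wasted per line = 16 - 1 = 15
Total wasted = 15 * 159 = 2385

2385


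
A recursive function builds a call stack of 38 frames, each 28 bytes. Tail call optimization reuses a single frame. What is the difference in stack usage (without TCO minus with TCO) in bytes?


Without TCO: 38 * 28 = 1064 bytes
With TCO: reuse 1 frame = 28 bytes
Savings = 1064 - 28 = 1036

1036


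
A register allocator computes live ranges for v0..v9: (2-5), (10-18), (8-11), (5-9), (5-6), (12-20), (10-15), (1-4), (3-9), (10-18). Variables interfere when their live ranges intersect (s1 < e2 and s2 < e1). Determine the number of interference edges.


Check all pairs for overlapping intervals.
Two intervals (s1,e1) and (s2,e2) overlap if s1 < e2 and s2 < e1.
v0 (2-5) vs v1..v9: overlaps v7, v8 -> 2
v1 (10-18) vs v2..v9: overlaps v2, v5, v6, v9 -> 4
v2 (8-11) vs v3..v9: overlaps v3, v6, v8, v9 -> 4
v3 (5-9) vs v4..v9: overlaps v4, v8 -> 2
v4 (5-6) vs v5..v9: overlaps v8 -> 1
v5 (12-20) vs v6..v9: overlaps v6, v9 -> 2
v6 (10-15) vs v7..v9: overlaps v9 -> 1
v7 (1-4) vs v8..v9: overlaps v8 -> 1
v8 (3-9) vs v9: overlaps none -> 0
Total overlapping pairs = 2 + 4 + 4 + 2 + 1 + 2 + 1 + 1 + 0 = 17

17


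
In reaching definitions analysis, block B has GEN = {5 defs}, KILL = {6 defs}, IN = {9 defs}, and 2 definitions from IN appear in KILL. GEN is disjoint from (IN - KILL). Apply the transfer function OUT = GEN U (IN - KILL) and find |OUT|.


IN - KILL: 9 - 2 = 7 surviving definitions
OUT = GEN + surviving = 5 + 7 = 12

12


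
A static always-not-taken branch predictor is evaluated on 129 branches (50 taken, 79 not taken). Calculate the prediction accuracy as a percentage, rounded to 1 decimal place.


Predictor: always-not-taken
Correct predictions = 79
Accuracy = 79 / 129 * 100 = 61.2%

61.2


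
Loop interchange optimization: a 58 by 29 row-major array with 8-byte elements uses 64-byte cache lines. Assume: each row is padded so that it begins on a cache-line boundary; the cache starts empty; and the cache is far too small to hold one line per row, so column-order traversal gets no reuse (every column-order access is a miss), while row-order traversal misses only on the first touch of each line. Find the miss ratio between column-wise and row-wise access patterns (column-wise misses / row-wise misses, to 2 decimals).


Each row occupies 29 * 8 = 232 bytes and starts on a line boundary, so it spans ceil(232 / 64) = 4 cache lines.
Row-major traversal misses (one per line touched): 58 * ceil(29 * 8 / 64) = 232
Column-major traversal misses (no reuse, every access misses): 58 * 29 = 1682
Ratio = 1682 / 232 = 7.25

7.25
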